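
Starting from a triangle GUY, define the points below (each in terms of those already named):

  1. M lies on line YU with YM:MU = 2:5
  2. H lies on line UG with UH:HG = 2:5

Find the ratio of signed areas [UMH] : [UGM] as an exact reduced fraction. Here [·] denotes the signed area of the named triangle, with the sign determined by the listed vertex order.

Set G = (0, 0), U = (1, 0), Y = (0, 1); any affine frame gives the same invariant.
1. M lies on line YU with YM:MU = 2:5 ⇒ M = (2/7, 5/7)
2. H lies on line UG with UH:HG = 2:5 ⇒ H = (5/7, 0)
2·[UMH] = 10/49, 2·[UGM] = -5/7
[UMH]:[UGM] = 10/49:-5/7 = -2/7

[UMH]:[UGM] = -2/7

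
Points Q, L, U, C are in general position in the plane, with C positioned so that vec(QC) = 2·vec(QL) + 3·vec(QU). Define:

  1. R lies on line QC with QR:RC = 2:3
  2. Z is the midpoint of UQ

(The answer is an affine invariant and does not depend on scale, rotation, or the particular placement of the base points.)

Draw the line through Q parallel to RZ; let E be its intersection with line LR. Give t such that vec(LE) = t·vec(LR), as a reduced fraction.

t = 7/11

Work in coordinates with Q = (0, 0), L = (1, 0), U = (0, 1), C = (2, 3).
1. R lies on line QC with QR:RC = 2:3 ⇒ R = (4/5, 6/5)
2. Z is the midpoint of UQ ⇒ Z = (0, 1/2)
through Q parallel to RZ: direction (-4/5, -7/10); meets LR at E = (48/55, 42/55)
E = L + t·(R−L) with t = 7/11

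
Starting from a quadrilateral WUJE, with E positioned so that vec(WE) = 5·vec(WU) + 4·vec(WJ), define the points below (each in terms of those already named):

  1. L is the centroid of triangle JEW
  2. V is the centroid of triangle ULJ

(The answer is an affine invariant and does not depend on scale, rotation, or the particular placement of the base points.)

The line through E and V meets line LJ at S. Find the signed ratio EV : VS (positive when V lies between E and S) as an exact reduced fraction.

EV:VS = -22/7

Assign W = (0, 0), U = (1, 0), J = (0, 1), E = (5, 4) — the answer is frame-independent, so this choice is without loss of generality.
1. L is the centroid of triangle JEW ⇒ L = (5/3, 5/3)
2. V is the centroid of triangle ULJ ⇒ V = (8/9, 8/9)
line EV meets LJ at S = (145/66, 62/33)
V = E + t·(S−E) with t = 22/15, so EV:VS = 22/15:-7/15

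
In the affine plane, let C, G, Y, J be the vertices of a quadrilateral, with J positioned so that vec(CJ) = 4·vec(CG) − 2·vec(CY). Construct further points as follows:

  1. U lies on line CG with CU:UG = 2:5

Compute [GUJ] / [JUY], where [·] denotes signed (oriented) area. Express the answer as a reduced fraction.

Assign C = (0, 0), G = (1, 0), Y = (0, 1), J = (4, -2) — the answer is frame-independent, so this choice is without loss of generality.
1. U lies on line CG with CU:UG = 2:5 ⇒ U = (2/7, 0)
2·[GUJ] = 10/7, 2·[JUY] = -22/7
[GUJ]:[JUY] = 10/7:-22/7 = -5/11

[GUJ]:[JUY] = -5/11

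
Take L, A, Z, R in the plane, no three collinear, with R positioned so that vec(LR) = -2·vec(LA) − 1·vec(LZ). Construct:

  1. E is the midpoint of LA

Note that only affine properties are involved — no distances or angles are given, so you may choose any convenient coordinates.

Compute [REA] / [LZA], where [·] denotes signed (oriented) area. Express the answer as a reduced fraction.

[REA]:[LZA] = 1/2

Set L = (0, 0), A = (1, 0), Z = (0, 1), R = (-2, -1); any affine frame gives the same invariant.
1. E is the midpoint of LA ⇒ E = (1/2, 0)
2·[REA] = -1/2, 2·[LZA] = -1
[REA]:[LZA] = -1/2:-1 = 1/2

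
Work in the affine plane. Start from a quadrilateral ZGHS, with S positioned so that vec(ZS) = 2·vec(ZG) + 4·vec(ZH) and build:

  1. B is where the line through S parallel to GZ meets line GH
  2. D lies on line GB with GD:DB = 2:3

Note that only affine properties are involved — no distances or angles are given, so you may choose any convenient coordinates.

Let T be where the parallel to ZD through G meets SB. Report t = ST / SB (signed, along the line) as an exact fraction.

t = 1/2

Set Z = (0, 0), G = (1, 0), H = (0, 1), S = (2, 4); any affine frame gives the same invariant.
1. B is where the line through S parallel to GZ meets line GH ⇒ B = (-3, 4)
2. D lies on line GB with GD:DB = 2:3 ⇒ D = (-3/5, 8/5)
through G parallel to ZD: direction (-3/5, 8/5); meets SB at T = (-1/2, 4)
T = S + t·(B−S) with t = 1/2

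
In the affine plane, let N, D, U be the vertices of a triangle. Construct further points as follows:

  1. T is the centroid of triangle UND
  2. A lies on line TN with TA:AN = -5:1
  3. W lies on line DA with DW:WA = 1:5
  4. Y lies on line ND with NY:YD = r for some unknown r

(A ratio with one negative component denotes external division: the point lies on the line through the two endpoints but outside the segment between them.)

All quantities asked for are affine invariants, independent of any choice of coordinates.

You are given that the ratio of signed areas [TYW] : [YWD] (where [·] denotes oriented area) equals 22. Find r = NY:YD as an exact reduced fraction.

Set N = (0, 0), D = (1, 0), U = (0, 1); any affine frame gives the same invariant.
1. T is the centroid of triangle UND ⇒ T = (1/3, 1/3)
2. A lies on line TN with TA:AN = -5:1 ⇒ A = (-1/12, -1/12)
3. W lies on line DA with DW:WA = 1:5 ⇒ W = (59/72, -1/72)
4. With NY:YD = r, write λ = r/(r+1) so Y = N + λ·(D−N); Y is affine-linear in λ
Every point depending on Y is an affine combination of Y and λ-independent points, so each such coordinate is linear in λ; the λ² term in each signed area is a multiple of (D−N)×(D−N) = 0, so 2·[TYW] and 2·[YWD] are each linear in λ. Evaluating at λ=0 and λ=1:
  2·[TYW] = -25/72·λ + 5/18,   2·[YWD] = -1/72·λ + 1/72
So [TYW]:[YWD] = (-25/72·λ + 5/18) / (-1/72·λ + 1/72). Setting this equal to 22:
  -25/72·λ + 5/18 = 22·(-1/72·λ + 1/72)  ⇒  λ = -2/3
Then r = λ/(1−λ) = (-2/3)/(5/3) = -2/5. Check: with r = -2/5, Y = (-2/3, 0) and [TYW]:[YWD] = 22 as required.

r = -2/5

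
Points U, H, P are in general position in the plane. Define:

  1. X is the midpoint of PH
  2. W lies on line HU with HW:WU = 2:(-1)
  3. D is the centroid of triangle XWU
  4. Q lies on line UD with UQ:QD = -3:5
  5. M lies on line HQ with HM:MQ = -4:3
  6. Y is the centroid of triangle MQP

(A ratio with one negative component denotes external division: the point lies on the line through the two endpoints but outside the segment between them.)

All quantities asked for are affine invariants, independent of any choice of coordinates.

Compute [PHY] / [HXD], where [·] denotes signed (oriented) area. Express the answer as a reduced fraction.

Choose coordinates U = (0, 0), H = (1, 0), P = (0, 1).
1. X is the midpoint of PH ⇒ X = (1/2, 1/2)
2. W lies on line HU with HW:WU = 2:(-1) ⇒ W = (-1, 0)
3. D is the centroid of triangle XWU ⇒ D = (-1/6, 1/6)
4. Q lies on line UD with UQ:QD = -3:5 ⇒ Q = (1/4, -1/4)
5. M lies on line HQ with HM:MQ = -4:3 ⇒ M = (-2, -1)
6. Y is the centroid of triangle MQP ⇒ Y = (-7/12, -1/12)
2·[PHY] = -5/3, 2·[HXD] = 1/2
[PHY]:[HXD] = -5/3:1/2 = -10/3

[PHY]:[HXD] = -10/3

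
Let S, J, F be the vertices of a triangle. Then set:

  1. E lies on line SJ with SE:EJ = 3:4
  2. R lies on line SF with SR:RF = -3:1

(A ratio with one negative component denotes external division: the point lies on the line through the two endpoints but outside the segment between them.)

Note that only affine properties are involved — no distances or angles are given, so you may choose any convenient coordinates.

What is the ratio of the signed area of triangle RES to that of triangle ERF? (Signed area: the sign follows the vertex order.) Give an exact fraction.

[RES]:[ERF] = -3

Set S = (0, 0), J = (1, 0), F = (0, 1); any affine frame gives the same invariant.
1. E lies on line SJ with SE:EJ = 3:4 ⇒ E = (3/7, 0)
2. R lies on line SF with SR:RF = -3:1 ⇒ R = (0, 3/2)
2·[RES] = -9/14, 2·[ERF] = 3/14
[RES]:[ERF] = -9/14:3/14 = -3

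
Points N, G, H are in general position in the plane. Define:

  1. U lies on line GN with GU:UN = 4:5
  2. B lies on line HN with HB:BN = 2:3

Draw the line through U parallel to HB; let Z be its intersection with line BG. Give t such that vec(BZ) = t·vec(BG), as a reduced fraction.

t = 5/9

Work in coordinates with N = (0, 0), G = (1, 0), H = (0, 1).
1. U lies on line GN with GU:UN = 4:5 ⇒ U = (5/9, 0)
2. B lies on line HN with HB:BN = 2:3 ⇒ B = (0, 3/5)
through U parallel to HB: direction (0, -2/5); meets BG at Z = (5/9, 4/15)
Z = B + t·(G−B) with t = 5/9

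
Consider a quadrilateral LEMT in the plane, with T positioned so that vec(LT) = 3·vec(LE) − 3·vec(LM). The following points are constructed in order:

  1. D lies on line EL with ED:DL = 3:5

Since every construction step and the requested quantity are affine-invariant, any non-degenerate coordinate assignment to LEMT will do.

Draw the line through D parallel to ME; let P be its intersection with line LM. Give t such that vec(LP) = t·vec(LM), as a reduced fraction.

t = 5/8

Choose coordinates L = (0, 0), E = (1, 0), M = (0, 1), T = (3, -3).
1. D lies on line EL with ED:DL = 3:5 ⇒ D = (5/8, 0)
through D parallel to ME: direction (1, -1); meets LM at P = (0, 5/8)
P = L + t·(M−L) with t = 5/8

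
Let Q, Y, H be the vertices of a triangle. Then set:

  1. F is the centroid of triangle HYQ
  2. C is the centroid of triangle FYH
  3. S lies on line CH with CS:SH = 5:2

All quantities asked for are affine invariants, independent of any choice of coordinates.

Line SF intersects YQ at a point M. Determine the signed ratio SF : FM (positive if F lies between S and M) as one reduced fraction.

SF:FM = 32/21

Work in coordinates with Q = (0, 0), Y = (1, 0), H = (0, 1).
1. F is the centroid of triangle HYQ ⇒ F = (1/3, 1/3)
2. C is the centroid of triangle FYH ⇒ C = (4/9, 4/9)
3. S lies on line CH with CS:SH = 5:2 ⇒ S = (8/63, 53/63)
line SF meets YQ at M = (15/32, 0)
F = S + t·(M−S) with t = 32/53, so SF:FM = 32/53:21/53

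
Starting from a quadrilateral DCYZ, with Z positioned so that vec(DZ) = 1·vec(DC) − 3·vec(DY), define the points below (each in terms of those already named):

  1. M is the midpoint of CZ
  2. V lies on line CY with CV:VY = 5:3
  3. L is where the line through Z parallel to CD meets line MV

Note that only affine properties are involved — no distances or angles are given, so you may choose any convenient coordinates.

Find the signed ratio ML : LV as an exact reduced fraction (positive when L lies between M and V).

ML:LV = -12/29

Assign D = (0, 0), C = (1, 0), Y = (0, 1), Z = (1, -3) — the answer is frame-independent, so this choice is without loss of generality.
1. M is the midpoint of CZ ⇒ M = (1, -3/2)
2. V lies on line CY with CV:VY = 5:3 ⇒ V = (3/8, 5/8)
3. L is where the line through Z parallel to CD meets line MV ⇒ L = (49/34, -3)
L = M + t·(V−M) with t = -12/17, so ML:LV = t:(1−t) = -12/17:29/17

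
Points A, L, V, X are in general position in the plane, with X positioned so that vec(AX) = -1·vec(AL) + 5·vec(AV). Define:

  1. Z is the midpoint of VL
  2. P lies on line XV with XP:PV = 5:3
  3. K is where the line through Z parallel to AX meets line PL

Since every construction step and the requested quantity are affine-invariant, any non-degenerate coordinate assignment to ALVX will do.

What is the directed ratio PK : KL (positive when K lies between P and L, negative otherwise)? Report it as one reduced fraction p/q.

Choose coordinates A = (0, 0), L = (1, 0), V = (0, 1), X = (-1, 5).
1. Z is the midpoint of VL ⇒ Z = (1/2, 1/2)
2. P lies on line XV with XP:PV = 5:3 ⇒ P = (-3/8, 5/2)
3. K is where the line through Z parallel to AX meets line PL ⇒ K = (13/35, 8/7)
K = P + t·(L−P) with t = 19/35, so PK:KL = t:(1−t) = 19/35:16/35

PK:KL = 19/16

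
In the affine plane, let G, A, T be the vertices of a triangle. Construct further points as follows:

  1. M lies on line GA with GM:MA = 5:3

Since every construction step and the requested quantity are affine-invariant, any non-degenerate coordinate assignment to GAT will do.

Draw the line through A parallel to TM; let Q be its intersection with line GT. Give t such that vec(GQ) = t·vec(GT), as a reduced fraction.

Assign G = (0, 0), A = (1, 0), T = (0, 1) — the answer is frame-independent, so this choice is without loss of generality.
1. M lies on line GA with GM:MA = 5:3 ⇒ M = (5/8, 0)
through A parallel to TM: direction (5/8, -1); meets GT at Q = (0, 8/5)
Q = G + t·(T−G) with t = 8/5

t = 8/5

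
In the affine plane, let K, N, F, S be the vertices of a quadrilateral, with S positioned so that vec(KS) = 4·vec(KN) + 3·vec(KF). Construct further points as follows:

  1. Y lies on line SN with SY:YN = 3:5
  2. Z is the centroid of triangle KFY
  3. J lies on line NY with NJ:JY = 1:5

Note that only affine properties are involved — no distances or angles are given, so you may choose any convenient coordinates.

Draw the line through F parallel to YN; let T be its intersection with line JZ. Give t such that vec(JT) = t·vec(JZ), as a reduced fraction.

Assign K = (0, 0), N = (1, 0), F = (0, 1), S = (4, 3) — the answer is frame-independent, so this choice is without loss of generality.
1. Y lies on line SN with SY:YN = 3:5 ⇒ Y = (23/8, 15/8)
2. Z is the centroid of triangle KFY ⇒ Z = (23/24, 23/24)
3. J lies on line NY with NJ:JY = 1:5 ⇒ J = (21/16, 5/16)
through F parallel to YN: direction (-15/8, -15/8); meets JZ at T = (29/48, 77/48)
T = J + t·(Z−J) with t = 2

t = 2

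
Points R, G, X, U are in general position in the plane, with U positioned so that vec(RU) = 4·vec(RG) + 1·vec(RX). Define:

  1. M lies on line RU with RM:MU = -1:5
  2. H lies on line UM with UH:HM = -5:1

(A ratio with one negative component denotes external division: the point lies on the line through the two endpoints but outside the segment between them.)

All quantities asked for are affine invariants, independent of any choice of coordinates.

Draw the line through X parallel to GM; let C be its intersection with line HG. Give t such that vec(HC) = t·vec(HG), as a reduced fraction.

Choose coordinates R = (0, 0), G = (1, 0), X = (0, 1), U = (4, 1).
1. M lies on line RU with RM:MU = -1:5 ⇒ M = (-1, -1/4)
2. H lies on line UM with UH:HM = -5:1 ⇒ H = (-9/4, -9/16)
through X parallel to GM: direction (-2, -1/4); meets HG at C = (122/5, 81/20)
C = H + t·(G−H) with t = 41/5

t = 41/5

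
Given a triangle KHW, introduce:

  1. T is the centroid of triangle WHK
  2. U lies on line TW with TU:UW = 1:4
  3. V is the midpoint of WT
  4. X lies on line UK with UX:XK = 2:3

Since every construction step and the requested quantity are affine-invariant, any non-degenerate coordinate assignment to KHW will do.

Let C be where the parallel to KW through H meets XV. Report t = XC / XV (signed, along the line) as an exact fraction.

Choose coordinates K = (0, 0), H = (1, 0), W = (0, 1).
1. T is the centroid of triangle WHK ⇒ T = (1/3, 1/3)
2. U lies on line TW with TU:UW = 1:4 ⇒ U = (4/15, 7/15)
3. V is the midpoint of WT ⇒ V = (1/6, 2/3)
4. X lies on line UK with UX:XK = 2:3 ⇒ X = (4/25, 7/25)
through H parallel to KW: direction (0, 1); meets XV at C = (1, 49)
C = X + t·(V−X) with t = 126

t = 126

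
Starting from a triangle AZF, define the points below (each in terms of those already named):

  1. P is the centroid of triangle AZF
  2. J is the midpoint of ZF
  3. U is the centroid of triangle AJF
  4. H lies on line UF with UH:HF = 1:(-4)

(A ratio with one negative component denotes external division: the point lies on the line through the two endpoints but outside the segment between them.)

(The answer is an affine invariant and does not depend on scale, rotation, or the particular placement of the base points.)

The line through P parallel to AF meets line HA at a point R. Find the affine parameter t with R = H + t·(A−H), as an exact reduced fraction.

t = -1/2

Choose coordinates A = (0, 0), Z = (1, 0), F = (0, 1).
1. P is the centroid of triangle AZF ⇒ P = (1/3, 1/3)
2. J is the midpoint of ZF ⇒ J = (1/2, 1/2)
3. U is the centroid of triangle AJF ⇒ U = (1/6, 1/2)
4. H lies on line UF with UH:HF = 1:(-4) ⇒ H = (2/9, 1/3)
through P parallel to AF: direction (0, 1); meets HA at R = (1/3, 1/2)
R = H + t·(A−H) with t = -1/2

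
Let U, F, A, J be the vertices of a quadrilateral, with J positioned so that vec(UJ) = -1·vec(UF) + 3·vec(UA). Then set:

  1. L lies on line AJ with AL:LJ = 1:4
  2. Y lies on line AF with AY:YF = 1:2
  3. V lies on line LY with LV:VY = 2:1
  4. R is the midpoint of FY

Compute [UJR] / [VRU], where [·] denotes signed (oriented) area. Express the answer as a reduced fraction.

[UJR]:[VRU] = 21/5

Choose coordinates U = (0, 0), F = (1, 0), A = (0, 1), J = (-1, 3).
1. L lies on line AJ with AL:LJ = 1:4 ⇒ L = (-1/5, 7/5)
2. Y lies on line AF with AY:YF = 1:2 ⇒ Y = (1/3, 2/3)
3. V lies on line LY with LV:VY = 2:1 ⇒ V = (7/45, 41/45)
4. R is the midpoint of FY ⇒ R = (2/3, 1/3)
2·[UJR] = -7/3, 2·[VRU] = -5/9
[UJR]:[VRU] = -7/3:-5/9 = 21/5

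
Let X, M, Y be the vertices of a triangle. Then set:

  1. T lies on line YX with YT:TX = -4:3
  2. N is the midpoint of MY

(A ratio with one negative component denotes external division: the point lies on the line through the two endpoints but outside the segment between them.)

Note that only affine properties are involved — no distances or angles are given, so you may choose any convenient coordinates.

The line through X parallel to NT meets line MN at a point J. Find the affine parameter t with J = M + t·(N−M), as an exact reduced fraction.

Set X = (0, 0), M = (1, 0), Y = (0, 1); any affine frame gives the same invariant.
1. T lies on line YX with YT:TX = -4:3 ⇒ T = (0, -3)
2. N is the midpoint of MY ⇒ N = (1/2, 1/2)
through X parallel to NT: direction (-1/2, -7/2); meets MN at J = (1/8, 7/8)
J = M + t·(N−M) with t = 7/4

t = 7/4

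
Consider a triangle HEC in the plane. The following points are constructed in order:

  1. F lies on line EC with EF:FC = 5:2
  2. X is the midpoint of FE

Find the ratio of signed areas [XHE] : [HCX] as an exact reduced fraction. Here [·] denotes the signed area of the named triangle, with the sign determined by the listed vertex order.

Work in coordinates with H = (0, 0), E = (1, 0), C = (0, 1).
1. F lies on line EC with EF:FC = 5:2 ⇒ F = (2/7, 5/7)
2. X is the midpoint of FE ⇒ X = (9/14, 5/14)
2·[XHE] = 5/14, 2·[HCX] = -9/14
[XHE]:[HCX] = 5/14:-9/14 = -5/9

[XHE]:[HCX] = -5/9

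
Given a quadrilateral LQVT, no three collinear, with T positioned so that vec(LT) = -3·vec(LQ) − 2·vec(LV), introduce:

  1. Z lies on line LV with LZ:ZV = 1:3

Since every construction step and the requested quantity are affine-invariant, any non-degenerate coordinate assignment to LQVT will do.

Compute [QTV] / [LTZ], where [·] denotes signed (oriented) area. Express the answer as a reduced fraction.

[QTV]:[LTZ] = 8

Assign L = (0, 0), Q = (1, 0), V = (0, 1), T = (-3, -2) — the answer is frame-independent, so this choice is without loss of generality.
1. Z lies on line LV with LZ:ZV = 1:3 ⇒ Z = (0, 1/4)
2·[QTV] = -6, 2·[LTZ] = -3/4
[QTV]:[LTZ] = -6:-3/4 = 8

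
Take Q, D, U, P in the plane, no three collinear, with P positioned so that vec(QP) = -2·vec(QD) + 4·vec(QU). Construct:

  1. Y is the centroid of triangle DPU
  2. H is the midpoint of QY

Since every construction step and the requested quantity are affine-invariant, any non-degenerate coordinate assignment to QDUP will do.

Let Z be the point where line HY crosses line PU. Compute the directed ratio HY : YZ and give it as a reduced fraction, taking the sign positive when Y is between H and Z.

HY:YZ = -7/2

Choose coordinates Q = (0, 0), D = (1, 0), U = (0, 1), P = (-2, 4).
1. Y is the centroid of triangle DPU ⇒ Y = (-1/3, 5/3)
2. H is the midpoint of QY ⇒ H = (-1/6, 5/6)
line HY meets PU at Z = (-2/7, 10/7)
Y = H + t·(Z−H) with t = 7/5, so HY:YZ = 7/5:-2/5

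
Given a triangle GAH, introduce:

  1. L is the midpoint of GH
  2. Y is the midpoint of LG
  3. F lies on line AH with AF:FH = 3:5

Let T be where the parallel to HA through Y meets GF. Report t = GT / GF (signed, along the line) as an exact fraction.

Set G = (0, 0), A = (1, 0), H = (0, 1); any affine frame gives the same invariant.
1. L is the midpoint of GH ⇒ L = (0, 1/2)
2. Y is the midpoint of LG ⇒ Y = (0, 1/4)
3. F lies on line AH with AF:FH = 3:5 ⇒ F = (5/8, 3/8)
through Y parallel to HA: direction (1, -1); meets GF at T = (5/32, 3/32)
T = G + t·(F−G) with t = 1/4

t = 1/4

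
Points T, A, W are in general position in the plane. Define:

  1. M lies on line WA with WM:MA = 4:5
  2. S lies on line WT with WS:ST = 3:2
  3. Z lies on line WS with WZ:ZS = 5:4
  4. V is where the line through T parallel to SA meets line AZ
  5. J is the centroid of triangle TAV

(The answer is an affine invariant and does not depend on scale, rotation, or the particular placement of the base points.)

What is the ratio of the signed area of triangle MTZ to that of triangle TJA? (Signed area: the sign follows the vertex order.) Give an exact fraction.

Assign T = (0, 0), A = (1, 0), W = (0, 1) — the answer is frame-independent, so this choice is without loss of generality.
1. M lies on line WA with WM:MA = 4:5 ⇒ M = (4/9, 5/9)
2. S lies on line WT with WS:ST = 3:2 ⇒ S = (0, 2/5)
3. Z lies on line WS with WZ:ZS = 5:4 ⇒ Z = (0, 2/3)
4. V is where the line through T parallel to SA meets line AZ ⇒ V = (5/2, -1)
5. J is the centroid of triangle TAV ⇒ J = (7/6, -1/3)
2·[MTZ] = -8/27, 2·[TJA] = 1/3
[MTZ]:[TJA] = -8/27:1/3 = -8/9

[MTZ]:[TJA] = -8/9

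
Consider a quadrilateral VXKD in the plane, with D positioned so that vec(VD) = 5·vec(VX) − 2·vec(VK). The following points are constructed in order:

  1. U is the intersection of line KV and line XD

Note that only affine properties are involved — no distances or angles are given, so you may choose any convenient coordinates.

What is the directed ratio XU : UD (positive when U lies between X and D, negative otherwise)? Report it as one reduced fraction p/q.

Assign V = (0, 0), X = (1, 0), K = (0, 1), D = (5, -2) — the answer is frame-independent, so this choice is without loss of generality.
1. U is the intersection of line KV and line XD ⇒ U = (0, 1/2)
U = X + t·(D−X) with t = -1/4, so XU:UD = t:(1−t) = -1/4:5/4

XU:UD = -1/5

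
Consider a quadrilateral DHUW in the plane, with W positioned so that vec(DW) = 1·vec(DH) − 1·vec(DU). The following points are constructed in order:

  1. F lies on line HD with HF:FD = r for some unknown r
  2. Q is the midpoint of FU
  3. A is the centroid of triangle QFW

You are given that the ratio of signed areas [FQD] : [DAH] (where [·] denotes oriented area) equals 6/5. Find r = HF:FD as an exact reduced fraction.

r = 3/2

Work in coordinates with D = (0, 0), H = (1, 0), U = (0, 1), W = (1, -1).
1. With HF:FD = r, write λ = r/(r+1) so F = H + λ·(D−H); F is affine-linear in λ
2. Q is the midpoint of FU ⇒ Q is an affine combination of earlier points and hence also affine-linear in λ
3. A is the centroid of triangle QFW ⇒ A is an affine combination of earlier points and hence also affine-linear in λ
Every point depending on F is an affine combination of F and λ-independent points, so each such coordinate is linear in λ; the λ² term in each signed area is a multiple of (D−H)×(D−H) = 0, so 2·[FQD] and 2·[DAH] are each linear in λ. Evaluating at λ=0 and λ=1:
  2·[FQD] = -1/2·λ + 1/2,   2·[DAH] = 1/6
So [FQD]:[DAH] = (-1/2·λ + 1/2) / (1/6). Setting this equal to 6/5:
  -1/2·λ + 1/2 = 6/5·(1/6)  ⇒  λ = 3/5
Then r = λ/(1−λ) = (3/5)/(2/5) = 3/2. Check: with r = 3/2, F = (2/5, 0) and [FQD]:[DAH] = 6/5 as required.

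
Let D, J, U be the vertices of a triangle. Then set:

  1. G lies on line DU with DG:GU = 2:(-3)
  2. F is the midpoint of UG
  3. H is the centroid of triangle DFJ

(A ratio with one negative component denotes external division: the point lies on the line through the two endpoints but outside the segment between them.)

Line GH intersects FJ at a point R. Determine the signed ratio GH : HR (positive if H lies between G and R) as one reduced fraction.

GH:HR = -10

Choose coordinates D = (0, 0), J = (1, 0), U = (0, 1).
1. G lies on line DU with DG:GU = 2:(-3) ⇒ G = (0, -2)
2. F is the midpoint of UG ⇒ F = (0, -1/2)
3. H is the centroid of triangle DFJ ⇒ H = (1/3, -1/6)
line GH meets FJ at R = (3/10, -7/20)
H = G + t·(R−G) with t = 10/9, so GH:HR = 10/9:-1/9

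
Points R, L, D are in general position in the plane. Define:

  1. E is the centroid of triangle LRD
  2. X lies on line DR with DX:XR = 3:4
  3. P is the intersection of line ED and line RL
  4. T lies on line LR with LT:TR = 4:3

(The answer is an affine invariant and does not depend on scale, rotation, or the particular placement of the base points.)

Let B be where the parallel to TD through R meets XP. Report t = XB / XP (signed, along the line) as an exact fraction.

t = -24/25

Set R = (0, 0), L = (1, 0), D = (0, 1); any affine frame gives the same invariant.
1. E is the centroid of triangle LRD ⇒ E = (1/3, 1/3)
2. X lies on line DR with DX:XR = 3:4 ⇒ X = (0, 4/7)
3. P is the intersection of line ED and line RL ⇒ P = (1/2, 0)
4. T lies on line LR with LT:TR = 4:3 ⇒ T = (3/7, 0)
through R parallel to TD: direction (-3/7, 1); meets XP at B = (-12/25, 28/25)
B = X + t·(P−X) with t = -24/25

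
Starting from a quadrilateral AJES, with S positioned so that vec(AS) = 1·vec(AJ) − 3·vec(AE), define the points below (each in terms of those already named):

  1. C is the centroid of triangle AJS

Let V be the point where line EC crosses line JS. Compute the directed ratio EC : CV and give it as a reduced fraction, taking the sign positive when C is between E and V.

EC:CV = 2

Choose coordinates A = (0, 0), J = (1, 0), E = (0, 1), S = (1, -3).
1. C is the centroid of triangle AJS ⇒ C = (2/3, -1)
line EC meets JS at V = (1, -2)
C = E + t·(V−E) with t = 2/3, so EC:CV = 2/3:1/3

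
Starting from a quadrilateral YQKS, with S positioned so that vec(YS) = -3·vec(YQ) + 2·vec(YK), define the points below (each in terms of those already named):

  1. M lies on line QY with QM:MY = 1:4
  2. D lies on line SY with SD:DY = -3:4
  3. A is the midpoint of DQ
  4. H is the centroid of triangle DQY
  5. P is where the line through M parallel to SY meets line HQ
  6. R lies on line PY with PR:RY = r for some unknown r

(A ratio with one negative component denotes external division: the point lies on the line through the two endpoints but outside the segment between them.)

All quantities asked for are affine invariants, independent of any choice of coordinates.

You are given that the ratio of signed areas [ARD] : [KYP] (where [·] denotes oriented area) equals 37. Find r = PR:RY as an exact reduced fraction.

r = -4/3

Assign Y = (0, 0), Q = (1, 0), K = (0, 1), S = (-3, 2) — the answer is frame-independent, so this choice is without loss of generality.
1. M lies on line QY with QM:MY = 1:4 ⇒ M = (4/5, 0)
2. D lies on line SY with SD:DY = -3:4 ⇒ D = (-12, 8)
3. A is the midpoint of DQ ⇒ A = (-11/2, 4)
4. H is the centroid of triangle DQY ⇒ H = (-11/3, 8/3)
5. P is where the line through M parallel to SY meets line HQ ⇒ P = (-2/5, 4/5)
6. With PR:RY = r, write λ = r/(r+1) so R = P + λ·(Y−P); R is affine-linear in λ
Every point depending on R is an affine combination of R and λ-independent points, so each such coordinate is linear in λ; the λ² term in each signed area is a multiple of (Y−P)×(Y−P) = 0, so 2·[ARD] and 2·[KYP] are each linear in λ. Evaluating at λ=0 and λ=1:
  2·[ARD] = -18/5·λ − 2/5,   2·[KYP] = -2/5
So [ARD]:[KYP] = (-18/5·λ − 2/5) / (-2/5). Setting this equal to 37:
  -18/5·λ − 2/5 = 37·(-2/5)  ⇒  λ = 4
Then r = λ/(1−λ) = (4)/(-3) = -4/3. Check: with r = -4/3, R = (6/5, -12/5) and [ARD]:[KYP] = 37 as required.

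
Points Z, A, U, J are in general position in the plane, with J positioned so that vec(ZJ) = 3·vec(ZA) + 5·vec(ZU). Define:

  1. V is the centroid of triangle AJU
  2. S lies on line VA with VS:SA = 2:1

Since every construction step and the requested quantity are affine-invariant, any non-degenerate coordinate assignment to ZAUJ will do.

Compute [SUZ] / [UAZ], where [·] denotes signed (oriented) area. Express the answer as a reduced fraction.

[SUZ]:[UAZ] = -10/9

Work in coordinates with Z = (0, 0), A = (1, 0), U = (0, 1), J = (3, 5).
1. V is the centroid of triangle AJU ⇒ V = (4/3, 2)
2. S lies on line VA with VS:SA = 2:1 ⇒ S = (10/9, 2/3)
2·[SUZ] = 10/9, 2·[UAZ] = -1
[SUZ]:[UAZ] = 10/9:-1 = -10/9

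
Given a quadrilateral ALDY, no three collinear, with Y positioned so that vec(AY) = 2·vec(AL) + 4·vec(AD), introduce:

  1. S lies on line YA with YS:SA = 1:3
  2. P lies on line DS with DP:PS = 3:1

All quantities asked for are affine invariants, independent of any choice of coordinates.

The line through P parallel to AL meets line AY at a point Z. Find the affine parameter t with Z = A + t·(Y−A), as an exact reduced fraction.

t = 5/8

Choose coordinates A = (0, 0), L = (1, 0), D = (0, 1), Y = (2, 4).
1. S lies on line YA with YS:SA = 1:3 ⇒ S = (3/2, 3)
2. P lies on line DS with DP:PS = 3:1 ⇒ P = (9/8, 5/2)
through P parallel to AL: direction (1, 0); meets AY at Z = (5/4, 5/2)
Z = A + t·(Y−A) with t = 5/8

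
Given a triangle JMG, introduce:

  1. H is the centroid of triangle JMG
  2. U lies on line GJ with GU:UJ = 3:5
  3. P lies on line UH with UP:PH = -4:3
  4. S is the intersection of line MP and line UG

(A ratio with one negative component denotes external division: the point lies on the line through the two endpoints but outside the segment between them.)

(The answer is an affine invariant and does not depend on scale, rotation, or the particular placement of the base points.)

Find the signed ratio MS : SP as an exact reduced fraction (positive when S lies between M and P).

Choose coordinates J = (0, 0), M = (1, 0), G = (0, 1).
1. H is the centroid of triangle JMG ⇒ H = (1/3, 1/3)
2. U lies on line GJ with GU:UJ = 3:5 ⇒ U = (0, 5/8)
3. P lies on line UH with UP:PH = -4:3 ⇒ P = (4/3, -13/24)
4. S is the intersection of line MP and line UG ⇒ S = (0, 13/8)
S = M + t·(P−M) with t = -3, so MS:SP = t:(1−t) = -3:4

MS:SP = -3/4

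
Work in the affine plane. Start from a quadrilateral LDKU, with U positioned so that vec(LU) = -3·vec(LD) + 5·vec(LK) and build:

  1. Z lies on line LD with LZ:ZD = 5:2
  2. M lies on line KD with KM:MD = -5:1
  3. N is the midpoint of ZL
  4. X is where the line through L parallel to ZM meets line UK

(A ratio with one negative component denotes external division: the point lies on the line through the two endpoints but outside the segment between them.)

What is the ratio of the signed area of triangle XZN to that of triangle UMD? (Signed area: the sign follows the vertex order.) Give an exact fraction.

[XZN]:[UMD] = -10/13

Work in coordinates with L = (0, 0), D = (1, 0), K = (0, 1), U = (-3, 5).
1. Z lies on line LD with LZ:ZD = 5:2 ⇒ Z = (5/7, 0)
2. M lies on line KD with KM:MD = -5:1 ⇒ M = (5/4, -1/4)
3. N is the midpoint of ZL ⇒ N = (5/14, 0)
4. X is where the line through L parallel to ZM meets line UK ⇒ X = (15/13, -7/13)
2·[XZN] = 5/26, 2·[UMD] = -1/4
[XZN]:[UMD] = 5/26:-1/4 = -10/13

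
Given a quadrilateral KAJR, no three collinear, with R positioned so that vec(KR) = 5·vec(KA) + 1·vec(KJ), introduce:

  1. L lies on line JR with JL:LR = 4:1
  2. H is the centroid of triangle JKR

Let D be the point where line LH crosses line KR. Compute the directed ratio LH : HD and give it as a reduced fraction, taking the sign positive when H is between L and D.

Set K = (0, 0), A = (1, 0), J = (0, 1), R = (5, 1); any affine frame gives the same invariant.
1. L lies on line JR with JL:LR = 4:1 ⇒ L = (4, 1)
2. H is the centroid of triangle JKR ⇒ H = (5/3, 2/3)
line LH meets KR at D = (15/2, 3/2)
H = L + t·(D−L) with t = -2/3, so LH:HD = -2/3:5/3

LH:HD = -2/5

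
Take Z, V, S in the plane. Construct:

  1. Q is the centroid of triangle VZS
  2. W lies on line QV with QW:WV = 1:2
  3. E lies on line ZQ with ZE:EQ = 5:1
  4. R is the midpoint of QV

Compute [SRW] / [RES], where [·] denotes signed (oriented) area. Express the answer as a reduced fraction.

[SRW]:[RES] = 2/9

Choose coordinates Z = (0, 0), V = (1, 0), S = (0, 1).
1. Q is the centroid of triangle VZS ⇒ Q = (1/3, 1/3)
2. W lies on line QV with QW:WV = 1:2 ⇒ W = (5/9, 2/9)
3. E lies on line ZQ with ZE:EQ = 5:1 ⇒ E = (5/18, 5/18)
4. R is the midpoint of QV ⇒ R = (2/3, 1/6)
2·[SRW] = -1/18, 2·[RES] = -1/4
[SRW]:[RES] = -1/18:-1/4 = 2/9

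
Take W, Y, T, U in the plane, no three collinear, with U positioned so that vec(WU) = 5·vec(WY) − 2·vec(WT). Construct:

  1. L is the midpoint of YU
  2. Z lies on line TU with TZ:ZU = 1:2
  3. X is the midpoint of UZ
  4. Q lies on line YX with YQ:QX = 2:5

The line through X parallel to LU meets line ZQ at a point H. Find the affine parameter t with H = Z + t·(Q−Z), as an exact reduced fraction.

t = 7/12

Assign W = (0, 0), Y = (1, 0), T = (0, 1), U = (5, -2) — the answer is frame-independent, so this choice is without loss of generality.
1. L is the midpoint of YU ⇒ L = (3, -1)
2. Z lies on line TU with TZ:ZU = 1:2 ⇒ Z = (5/3, 0)
3. X is the midpoint of UZ ⇒ X = (10/3, -1)
4. Q lies on line YX with YQ:QX = 2:5 ⇒ Q = (5/3, -2/7)
through X parallel to LU: direction (2, -1); meets ZQ at H = (5/3, -1/6)
H = Z + t·(Q−Z) with t = 7/12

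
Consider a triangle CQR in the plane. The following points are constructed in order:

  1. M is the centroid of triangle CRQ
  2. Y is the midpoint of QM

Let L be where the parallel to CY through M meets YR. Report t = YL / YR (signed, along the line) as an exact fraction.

Set C = (0, 0), Q = (1, 0), R = (0, 1); any affine frame gives the same invariant.
1. M is the centroid of triangle CRQ ⇒ M = (1/3, 1/3)
2. Y is the midpoint of QM ⇒ Y = (2/3, 1/6)
through M parallel to CY: direction (2/3, 1/6); meets YR at L = (1/2, 3/8)
L = Y + t·(R−Y) with t = 1/4

t = 1/4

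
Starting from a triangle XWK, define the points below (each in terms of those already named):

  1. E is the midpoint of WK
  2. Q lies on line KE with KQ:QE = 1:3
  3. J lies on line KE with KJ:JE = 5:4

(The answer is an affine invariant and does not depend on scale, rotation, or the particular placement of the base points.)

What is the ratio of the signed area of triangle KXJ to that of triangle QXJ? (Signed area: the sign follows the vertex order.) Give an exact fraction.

Assign X = (0, 0), W = (1, 0), K = (0, 1) — the answer is frame-independent, so this choice is without loss of generality.
1. E is the midpoint of WK ⇒ E = (1/2, 1/2)
2. Q lies on line KE with KQ:QE = 1:3 ⇒ Q = (1/8, 7/8)
3. J lies on line KE with KJ:JE = 5:4 ⇒ J = (5/18, 13/18)
2·[KXJ] = 5/18, 2·[QXJ] = 11/72
[KXJ]:[QXJ] = 5/18:11/72 = 20/11

[KXJ]:[QXJ] = 20/11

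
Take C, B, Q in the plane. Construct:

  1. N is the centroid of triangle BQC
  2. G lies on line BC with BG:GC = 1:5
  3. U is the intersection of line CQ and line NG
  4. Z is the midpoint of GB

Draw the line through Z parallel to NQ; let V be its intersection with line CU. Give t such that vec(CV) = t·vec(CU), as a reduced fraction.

Choose coordinates C = (0, 0), B = (1, 0), Q = (0, 1).
1. N is the centroid of triangle BQC ⇒ N = (1/3, 1/3)
2. G lies on line BC with BG:GC = 1:5 ⇒ G = (5/6, 0)
3. U is the intersection of line CQ and line NG ⇒ U = (0, 5/9)
4. Z is the midpoint of GB ⇒ Z = (11/12, 0)
through Z parallel to NQ: direction (-1/3, 2/3); meets CU at V = (0, 11/6)
V = C + t·(U−C) with t = 33/10

t = 33/10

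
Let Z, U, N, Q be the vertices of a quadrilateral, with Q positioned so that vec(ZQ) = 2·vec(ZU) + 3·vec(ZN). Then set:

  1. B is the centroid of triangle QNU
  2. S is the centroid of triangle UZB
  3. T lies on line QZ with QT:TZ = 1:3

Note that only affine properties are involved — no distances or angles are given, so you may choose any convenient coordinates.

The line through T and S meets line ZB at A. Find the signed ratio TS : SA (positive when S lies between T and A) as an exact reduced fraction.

TS:SA = -25/16

Choose coordinates Z = (0, 0), U = (1, 0), N = (0, 1), Q = (2, 3).
1. B is the centroid of triangle QNU ⇒ B = (1, 4/3)
2. S is the centroid of triangle UZB ⇒ S = (2/3, 4/9)
3. T lies on line QZ with QT:TZ = 1:3 ⇒ T = (3/2, 9/4)
line TS meets ZB at A = (6/5, 8/5)
S = T + t·(A−T) with t = 25/9, so TS:SA = 25/9:-16/9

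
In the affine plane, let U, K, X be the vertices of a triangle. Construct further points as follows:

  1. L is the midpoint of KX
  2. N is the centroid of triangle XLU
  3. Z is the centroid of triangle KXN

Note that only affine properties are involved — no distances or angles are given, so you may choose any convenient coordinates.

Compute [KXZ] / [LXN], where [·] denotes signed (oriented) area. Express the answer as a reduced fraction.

[KXZ]:[LXN] = 2/3

Assign U = (0, 0), K = (1, 0), X = (0, 1) — the answer is frame-independent, so this choice is without loss of generality.
1. L is the midpoint of KX ⇒ L = (1/2, 1/2)
2. N is the centroid of triangle XLU ⇒ N = (1/6, 1/2)
3. Z is the centroid of triangle KXN ⇒ Z = (7/18, 1/2)
2·[KXZ] = 1/9, 2·[LXN] = 1/6
[KXZ]:[LXN] = 1/9:1/6 = 2/3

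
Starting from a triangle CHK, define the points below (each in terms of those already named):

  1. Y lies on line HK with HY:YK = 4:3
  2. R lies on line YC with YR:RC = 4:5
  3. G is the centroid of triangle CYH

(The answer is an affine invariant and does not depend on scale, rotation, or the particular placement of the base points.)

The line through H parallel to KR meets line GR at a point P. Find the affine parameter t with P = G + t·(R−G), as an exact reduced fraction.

Work in coordinates with C = (0, 0), H = (1, 0), K = (0, 1).
1. Y lies on line HK with HY:YK = 4:3 ⇒ Y = (3/7, 4/7)
2. R lies on line YC with YR:RC = 4:5 ⇒ R = (5/21, 20/63)
3. G is the centroid of triangle CYH ⇒ G = (10/21, 4/21)
through H parallel to KR: direction (5/21, -43/63); meets GR at P = (109/105, -172/1575)
P = G + t·(R−G) with t = -59/25

t = -59/25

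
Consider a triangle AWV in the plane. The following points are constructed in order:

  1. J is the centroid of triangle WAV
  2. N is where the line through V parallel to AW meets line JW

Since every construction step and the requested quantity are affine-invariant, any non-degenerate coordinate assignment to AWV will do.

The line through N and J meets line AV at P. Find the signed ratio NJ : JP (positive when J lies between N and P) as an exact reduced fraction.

NJ:JP = -4

Assign A = (0, 0), W = (1, 0), V = (0, 1) — the answer is frame-independent, so this choice is without loss of generality.
1. J is the centroid of triangle WAV ⇒ J = (1/3, 1/3)
2. N is where the line through V parallel to AW meets line JW ⇒ N = (-1, 1)
line NJ meets AV at P = (0, 1/2)
J = N + t·(P−N) with t = 4/3, so NJ:JP = 4/3:-1/3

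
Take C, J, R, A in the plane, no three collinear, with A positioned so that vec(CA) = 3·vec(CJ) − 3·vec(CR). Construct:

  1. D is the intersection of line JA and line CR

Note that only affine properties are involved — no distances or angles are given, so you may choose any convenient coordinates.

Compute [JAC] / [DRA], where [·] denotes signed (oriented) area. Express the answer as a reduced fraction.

[JAC]:[DRA] = -2

Assign C = (0, 0), J = (1, 0), R = (0, 1), A = (3, -3) — the answer is frame-independent, so this choice is without loss of generality.
1. D is the intersection of line JA and line CR ⇒ D = (0, 3/2)
2·[JAC] = -3, 2·[DRA] = 3/2
[JAC]:[DRA] = -3:3/2 = -2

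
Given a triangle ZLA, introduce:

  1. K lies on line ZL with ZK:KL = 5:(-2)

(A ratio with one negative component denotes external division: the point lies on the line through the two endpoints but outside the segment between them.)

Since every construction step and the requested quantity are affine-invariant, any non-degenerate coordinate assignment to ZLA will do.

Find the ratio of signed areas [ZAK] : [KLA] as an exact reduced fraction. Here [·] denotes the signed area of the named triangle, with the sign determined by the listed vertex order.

Choose coordinates Z = (0, 0), L = (1, 0), A = (0, 1).
1. K lies on line ZL with ZK:KL = 5:(-2) ⇒ K = (5/3, 0)
2·[ZAK] = -5/3, 2·[KLA] = -2/3
[ZAK]:[KLA] = -5/3:-2/3 = 5/2

[ZAK]:[KLA] = 5/2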